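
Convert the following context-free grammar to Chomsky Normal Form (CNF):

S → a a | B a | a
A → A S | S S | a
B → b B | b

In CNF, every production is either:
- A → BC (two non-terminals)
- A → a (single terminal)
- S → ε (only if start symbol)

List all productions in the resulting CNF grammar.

TA → a; S → a; A → a; TB → b; B → b; S → TA TA; S → B TA; A → A S; A → S S; B → TB B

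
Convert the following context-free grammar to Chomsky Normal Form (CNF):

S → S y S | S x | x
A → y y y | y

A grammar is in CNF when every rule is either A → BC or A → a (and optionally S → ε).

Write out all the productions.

TY → y; TX → x; S → x; A → y; S → S X0; X0 → TY S; S → S TX; A → TY X1; X1 → TY TY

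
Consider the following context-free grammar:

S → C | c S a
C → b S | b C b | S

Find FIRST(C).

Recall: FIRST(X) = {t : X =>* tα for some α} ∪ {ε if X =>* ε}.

We compute FIRST(C) using the standard algorithm.
FIRST(C) = {b, c}
FIRST(S) = {b, c}
Therefore, FIRST(C) = {b, c}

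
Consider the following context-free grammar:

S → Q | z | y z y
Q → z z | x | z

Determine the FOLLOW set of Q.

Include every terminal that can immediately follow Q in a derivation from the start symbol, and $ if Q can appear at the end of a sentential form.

We compute FOLLOW(Q) using the standard algorithm.
FOLLOW(S) starts with {$}.
FIRST(Q) = {x, z}
FIRST(S) = {x, y, z}
FOLLOW(Q) = {$}
FOLLOW(S) = {$}
Therefore, FOLLOW(Q) = {$}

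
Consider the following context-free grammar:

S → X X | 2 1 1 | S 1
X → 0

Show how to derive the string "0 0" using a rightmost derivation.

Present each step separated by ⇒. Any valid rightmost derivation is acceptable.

S ⇒ X X ⇒ X 0 ⇒ 0 0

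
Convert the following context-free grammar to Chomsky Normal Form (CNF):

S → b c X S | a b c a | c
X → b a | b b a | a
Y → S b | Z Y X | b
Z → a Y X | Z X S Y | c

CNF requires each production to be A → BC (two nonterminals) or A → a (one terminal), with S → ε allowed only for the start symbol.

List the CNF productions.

TB → b; TC → c; TA → a; S → c; X → a; Y → b; Z → c; S → TB X0; X0 → TC X1; X1 → X S; S → TA X2; X2 → TB X3; X3 → TC TA; X → TB TA; X → TB X4; X4 → TB TA; Y → S TB; Y → Z X5; X5 → Y X; Z → TA X6; X6 → Y X; Z → Z X7; X7 → X X8; X8 → S Y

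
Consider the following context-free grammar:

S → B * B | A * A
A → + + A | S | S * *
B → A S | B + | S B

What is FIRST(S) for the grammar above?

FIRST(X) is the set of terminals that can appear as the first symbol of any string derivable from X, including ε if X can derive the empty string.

We compute FIRST(S) using the standard algorithm.
FIRST(A) = {+}
FIRST(B) = {+}
FIRST(S) = {+}
Therefore, FIRST(S) = {+}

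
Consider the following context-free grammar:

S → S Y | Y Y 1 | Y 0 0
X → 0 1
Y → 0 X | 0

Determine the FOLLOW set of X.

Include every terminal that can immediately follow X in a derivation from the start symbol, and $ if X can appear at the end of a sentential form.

We compute FOLLOW(X) using the standard algorithm.
FOLLOW(S) starts with {$}.
FIRST(S) = {0}
FIRST(X) = {0}
FIRST(Y) = {0}
FOLLOW(S) = {$, 0}
FOLLOW(X) = {$, 0, 1}
FOLLOW(Y) = {$, 0, 1}
Therefore, FOLLOW(X) = {$, 0, 1}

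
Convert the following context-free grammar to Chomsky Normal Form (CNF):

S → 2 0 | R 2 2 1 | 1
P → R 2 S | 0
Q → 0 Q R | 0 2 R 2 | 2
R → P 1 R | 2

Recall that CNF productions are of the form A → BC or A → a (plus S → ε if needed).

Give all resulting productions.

T2 → 2; T0 → 0; T1 → 1; S → 1; P → 0; Q → 2; R → 2; S → T2 T0; S → R X0; X0 → T2 X1; X1 → T2 T1; P → R X2; X2 → T2 S; Q → T0 X3; X3 → Q R; Q → T0 X4; X4 → T2 X5; X5 → R T2; R → P X6; X6 → T1 R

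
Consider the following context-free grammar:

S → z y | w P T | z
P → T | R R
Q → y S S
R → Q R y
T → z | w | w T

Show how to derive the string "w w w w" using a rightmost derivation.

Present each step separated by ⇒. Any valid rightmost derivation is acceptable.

S ⇒ w P T ⇒ w P w ⇒ w T w ⇒ w w T w ⇒ w w w w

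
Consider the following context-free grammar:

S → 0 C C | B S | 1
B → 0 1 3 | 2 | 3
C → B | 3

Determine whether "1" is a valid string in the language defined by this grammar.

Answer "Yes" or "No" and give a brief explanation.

Yes - a valid derivation exists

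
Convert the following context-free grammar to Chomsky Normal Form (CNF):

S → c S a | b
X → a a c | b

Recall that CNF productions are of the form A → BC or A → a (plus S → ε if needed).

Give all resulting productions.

TC → c; TA → a; S → b; X → b; S → TC X0; X0 → S TA; X → TA X1; X1 → TA TC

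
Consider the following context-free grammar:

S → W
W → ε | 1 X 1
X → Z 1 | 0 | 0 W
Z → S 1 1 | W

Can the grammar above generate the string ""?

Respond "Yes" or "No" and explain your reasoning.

Yes - a valid derivation exists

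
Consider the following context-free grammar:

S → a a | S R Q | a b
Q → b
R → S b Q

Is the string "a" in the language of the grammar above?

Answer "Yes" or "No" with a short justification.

No - no valid derivation exists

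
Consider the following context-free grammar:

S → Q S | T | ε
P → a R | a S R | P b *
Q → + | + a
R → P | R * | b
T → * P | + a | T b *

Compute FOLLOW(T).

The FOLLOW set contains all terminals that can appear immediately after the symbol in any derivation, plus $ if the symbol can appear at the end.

We compute FOLLOW(T) using the standard algorithm.
FOLLOW(S) starts with {$}.
FIRST(P) = {a}
FIRST(Q) = {+}
FIRST(R) = {a, b}
FIRST(S) = {*, +, ε}
FIRST(T) = {*, +}
FOLLOW(P) = {$, *, a, b}
FOLLOW(Q) = {$, *, +, a, b}
FOLLOW(R) = {$, *, a, b}
FOLLOW(S) = {$, a, b}
FOLLOW(T) = {$, a, b}
Therefore, FOLLOW(T) = {$, a, b}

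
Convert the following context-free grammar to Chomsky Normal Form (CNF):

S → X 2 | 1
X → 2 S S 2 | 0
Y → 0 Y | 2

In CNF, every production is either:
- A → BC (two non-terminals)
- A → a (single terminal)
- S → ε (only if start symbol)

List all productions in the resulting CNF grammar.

T2 → 2; S → 1; X → 0; T0 → 0; Y → 2; S → X T2; X → T2 X0; X0 → S X1; X1 → S T2; Y → T0 Y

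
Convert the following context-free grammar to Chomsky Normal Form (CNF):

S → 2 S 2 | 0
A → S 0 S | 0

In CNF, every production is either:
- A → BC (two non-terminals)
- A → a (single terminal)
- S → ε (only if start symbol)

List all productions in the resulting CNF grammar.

T2 → 2; S → 0; T0 → 0; A → 0; S → T2 X0; X0 → S T2; A → S X1; X1 → T0 S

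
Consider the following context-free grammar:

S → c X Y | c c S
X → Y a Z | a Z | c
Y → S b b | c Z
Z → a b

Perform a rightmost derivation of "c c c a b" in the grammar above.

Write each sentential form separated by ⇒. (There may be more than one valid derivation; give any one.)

S ⇒ c X Y ⇒ c X c Z ⇒ c X c a b ⇒ c c c a b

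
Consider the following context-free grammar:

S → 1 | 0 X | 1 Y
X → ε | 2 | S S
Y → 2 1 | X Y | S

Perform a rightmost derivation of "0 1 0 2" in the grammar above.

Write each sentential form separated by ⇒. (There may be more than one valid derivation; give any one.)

S ⇒ 0 X ⇒ 0 S S ⇒ 0 S 0 X ⇒ 0 S 0 2 ⇒ 0 1 0 2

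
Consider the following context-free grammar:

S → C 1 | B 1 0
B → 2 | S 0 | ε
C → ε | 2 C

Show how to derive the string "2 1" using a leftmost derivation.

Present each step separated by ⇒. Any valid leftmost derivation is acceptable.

S ⇒ C 1 ⇒ 2 C 1 ⇒ 2 1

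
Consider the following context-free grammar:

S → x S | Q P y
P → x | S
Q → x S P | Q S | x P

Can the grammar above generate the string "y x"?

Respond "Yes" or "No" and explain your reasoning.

No - no valid derivation exists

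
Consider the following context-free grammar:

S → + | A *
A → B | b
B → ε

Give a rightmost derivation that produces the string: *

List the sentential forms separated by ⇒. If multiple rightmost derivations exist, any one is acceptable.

S ⇒ A * ⇒ B * ⇒ *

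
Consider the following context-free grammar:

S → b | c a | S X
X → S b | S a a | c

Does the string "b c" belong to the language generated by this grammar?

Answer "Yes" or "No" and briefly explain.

Yes - a valid derivation exists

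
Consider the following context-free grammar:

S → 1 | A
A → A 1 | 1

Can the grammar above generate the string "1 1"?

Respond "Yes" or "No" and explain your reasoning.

Yes - a valid derivation exists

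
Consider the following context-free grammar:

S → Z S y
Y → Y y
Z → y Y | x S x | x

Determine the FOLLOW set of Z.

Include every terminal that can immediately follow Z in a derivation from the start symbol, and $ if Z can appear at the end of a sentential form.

We compute FOLLOW(Z) using the standard algorithm.
FOLLOW(S) starts with {$}.
FIRST(S) = {x, y}
FIRST(Y) = {}
FIRST(Z) = {x, y}
FOLLOW(S) = {$, x, y}
FOLLOW(Y) = {x, y}
FOLLOW(Z) = {x, y}
Therefore, FOLLOW(Z) = {x, y}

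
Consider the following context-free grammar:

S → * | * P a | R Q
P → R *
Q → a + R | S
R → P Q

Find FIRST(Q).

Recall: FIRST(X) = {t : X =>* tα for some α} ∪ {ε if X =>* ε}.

We compute FIRST(Q) using the standard algorithm.
FIRST(P) = {}
FIRST(Q) = {*, a}
FIRST(R) = {}
FIRST(S) = {*}
Therefore, FIRST(Q) = {*, a}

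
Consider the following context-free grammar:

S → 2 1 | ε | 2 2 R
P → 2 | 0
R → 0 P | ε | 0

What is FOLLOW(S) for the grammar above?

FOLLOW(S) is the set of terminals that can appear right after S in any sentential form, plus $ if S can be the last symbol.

We compute FOLLOW(S) using the standard algorithm.
FOLLOW(S) starts with {$}.
FIRST(P) = {0, 2}
FIRST(R) = {0, ε}
FIRST(S) = {2, ε}
FOLLOW(P) = {$}
FOLLOW(R) = {$}
FOLLOW(S) = {$}
Therefore, FOLLOW(S) = {$}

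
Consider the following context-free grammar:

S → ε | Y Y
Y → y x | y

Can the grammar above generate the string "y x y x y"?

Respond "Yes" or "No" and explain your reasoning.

No - no valid derivation exists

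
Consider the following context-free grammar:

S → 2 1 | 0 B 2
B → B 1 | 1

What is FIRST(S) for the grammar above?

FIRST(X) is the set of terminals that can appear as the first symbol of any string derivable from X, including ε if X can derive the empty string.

We compute FIRST(S) using the standard algorithm.
FIRST(B) = {1}
FIRST(S) = {0, 2}
Therefore, FIRST(S) = {0, 2}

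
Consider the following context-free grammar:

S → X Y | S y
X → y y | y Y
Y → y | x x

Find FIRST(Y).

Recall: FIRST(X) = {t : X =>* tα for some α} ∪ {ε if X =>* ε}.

We compute FIRST(Y) using the standard algorithm.
FIRST(S) = {y}
FIRST(X) = {y}
FIRST(Y) = {x, y}
Therefore, FIRST(Y) = {x, y}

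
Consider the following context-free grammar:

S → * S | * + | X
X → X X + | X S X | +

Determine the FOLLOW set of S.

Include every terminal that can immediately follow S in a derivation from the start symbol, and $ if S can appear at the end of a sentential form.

We compute FOLLOW(S) using the standard algorithm.
FOLLOW(S) starts with {$}.
FIRST(S) = {*, +}
FIRST(X) = {+}
FOLLOW(S) = {$, +}
FOLLOW(X) = {$, *, +}
Therefore, FOLLOW(S) = {$, +}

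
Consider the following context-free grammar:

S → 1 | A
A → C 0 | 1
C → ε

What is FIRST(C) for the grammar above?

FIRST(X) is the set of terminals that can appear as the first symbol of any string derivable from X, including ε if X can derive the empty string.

We compute FIRST(C) using the standard algorithm.
FIRST(A) = {0, 1}
FIRST(C) = {ε}
FIRST(S) = {0, 1}
Therefore, FIRST(C) = {ε}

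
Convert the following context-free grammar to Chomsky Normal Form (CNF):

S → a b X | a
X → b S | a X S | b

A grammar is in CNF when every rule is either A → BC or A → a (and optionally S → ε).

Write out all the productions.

TA → a; TB → b; S → a; X → b; S → TA X0; X0 → TB X; X → TB S; X → TA X1; X1 → X S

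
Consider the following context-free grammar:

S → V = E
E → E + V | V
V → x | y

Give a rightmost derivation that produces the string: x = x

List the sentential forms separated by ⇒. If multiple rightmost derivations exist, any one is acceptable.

S ⇒ V = E ⇒ V = V ⇒ V = x ⇒ x = x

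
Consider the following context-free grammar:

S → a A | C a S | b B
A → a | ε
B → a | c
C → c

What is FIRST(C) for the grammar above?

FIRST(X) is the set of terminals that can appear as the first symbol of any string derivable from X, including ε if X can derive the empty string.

We compute FIRST(C) using the standard algorithm.
FIRST(A) = {a, ε}
FIRST(B) = {a, c}
FIRST(C) = {c}
FIRST(S) = {a, b, c}
Therefore, FIRST(C) = {c}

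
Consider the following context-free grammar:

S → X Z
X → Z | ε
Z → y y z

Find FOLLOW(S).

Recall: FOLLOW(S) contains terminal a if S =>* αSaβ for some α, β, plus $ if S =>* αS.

We compute FOLLOW(S) using the standard algorithm.
FOLLOW(S) starts with {$}.
FIRST(S) = {y}
FIRST(X) = {y, ε}
FIRST(Z) = {y}
FOLLOW(S) = {$}
FOLLOW(X) = {y}
FOLLOW(Z) = {$, y}
Therefore, FOLLOW(S) = {$}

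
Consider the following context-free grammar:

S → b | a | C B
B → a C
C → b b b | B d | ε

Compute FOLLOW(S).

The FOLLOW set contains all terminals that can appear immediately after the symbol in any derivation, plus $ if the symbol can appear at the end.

We compute FOLLOW(S) using the standard algorithm.
FOLLOW(S) starts with {$}.
FIRST(B) = {a}
FIRST(C) = {a, b, ε}
FIRST(S) = {a, b}
FOLLOW(B) = {$, d}
FOLLOW(C) = {$, a, d}
FOLLOW(S) = {$}
Therefore, FOLLOW(S) = {$}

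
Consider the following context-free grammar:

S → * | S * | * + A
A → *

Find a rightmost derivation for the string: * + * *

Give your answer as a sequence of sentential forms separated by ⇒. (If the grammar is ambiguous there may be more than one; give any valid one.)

S ⇒ S * ⇒ * + A * ⇒ * + * *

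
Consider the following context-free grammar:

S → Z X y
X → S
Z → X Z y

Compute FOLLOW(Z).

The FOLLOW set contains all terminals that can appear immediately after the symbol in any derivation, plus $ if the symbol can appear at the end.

We compute FOLLOW(Z) using the standard algorithm.
FOLLOW(S) starts with {$}.
FIRST(S) = {}
FIRST(X) = {}
FIRST(Z) = {}
FOLLOW(S) = {$, y}
FOLLOW(X) = {y}
FOLLOW(Z) = {y}
Therefore, FOLLOW(Z) = {y}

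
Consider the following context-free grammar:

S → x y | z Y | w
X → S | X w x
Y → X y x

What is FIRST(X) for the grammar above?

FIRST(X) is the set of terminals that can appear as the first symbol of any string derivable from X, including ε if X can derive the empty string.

We compute FIRST(X) using the standard algorithm.
FIRST(S) = {w, x, z}
FIRST(X) = {w, x, z}
FIRST(Y) = {w, x, z}
Therefore, FIRST(X) = {w, x, z}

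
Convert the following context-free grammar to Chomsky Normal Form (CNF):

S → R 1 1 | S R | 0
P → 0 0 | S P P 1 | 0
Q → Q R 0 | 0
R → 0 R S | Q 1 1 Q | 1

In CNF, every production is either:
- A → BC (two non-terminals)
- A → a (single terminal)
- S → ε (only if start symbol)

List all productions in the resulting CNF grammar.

T1 → 1; S → 0; T0 → 0; P → 0; Q → 0; R → 1; S → R X0; X0 → T1 T1; S → S R; P → T0 T0; P → S X1; X1 → P X2; X2 → P T1; Q → Q X3; X3 → R T0; R → T0 X4; X4 → R S; R → Q X5; X5 → T1 X6; X6 → T1 Q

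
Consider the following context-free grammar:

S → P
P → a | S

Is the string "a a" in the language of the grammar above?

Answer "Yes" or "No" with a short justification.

No - no valid derivation exists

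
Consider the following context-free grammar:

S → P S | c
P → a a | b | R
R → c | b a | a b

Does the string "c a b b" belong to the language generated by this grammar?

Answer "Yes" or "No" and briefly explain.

No - no valid derivation exists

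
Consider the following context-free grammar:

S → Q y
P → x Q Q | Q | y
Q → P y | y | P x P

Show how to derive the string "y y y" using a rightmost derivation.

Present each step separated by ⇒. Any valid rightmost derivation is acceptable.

S ⇒ Q y ⇒ P y y ⇒ y y y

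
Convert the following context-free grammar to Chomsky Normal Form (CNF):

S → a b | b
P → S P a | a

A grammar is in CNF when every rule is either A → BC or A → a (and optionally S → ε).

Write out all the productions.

TA → a; TB → b; S → b; P → a; S → TA TB; P → S X0; X0 → P TA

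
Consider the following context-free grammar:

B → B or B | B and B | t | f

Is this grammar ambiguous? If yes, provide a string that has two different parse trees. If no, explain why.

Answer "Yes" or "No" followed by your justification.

Yes - the string 't or t or f and t and f' has two distinct leftmost derivations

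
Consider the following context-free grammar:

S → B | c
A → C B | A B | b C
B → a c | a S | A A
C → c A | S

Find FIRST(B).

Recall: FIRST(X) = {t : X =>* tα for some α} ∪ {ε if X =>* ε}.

We compute FIRST(B) using the standard algorithm.
FIRST(A) = {a, b, c}
FIRST(B) = {a, b, c}
FIRST(C) = {a, b, c}
FIRST(S) = {a, b, c}
Therefore, FIRST(B) = {a, b, c}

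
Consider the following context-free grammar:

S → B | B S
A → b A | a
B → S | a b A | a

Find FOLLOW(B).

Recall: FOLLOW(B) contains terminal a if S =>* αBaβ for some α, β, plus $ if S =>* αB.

We compute FOLLOW(B) using the standard algorithm.
FOLLOW(S) starts with {$}.
FIRST(A) = {a, b}
FIRST(B) = {a}
FIRST(S) = {a}
FOLLOW(A) = {$, a}
FOLLOW(B) = {$, a}
FOLLOW(S) = {$, a}
Therefore, FOLLOW(B) = {$, a}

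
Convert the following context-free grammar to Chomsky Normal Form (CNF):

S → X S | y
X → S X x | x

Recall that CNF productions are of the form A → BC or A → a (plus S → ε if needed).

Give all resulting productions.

S → y; TX → x; X → x; S → X S; X → S X0; X0 → X TX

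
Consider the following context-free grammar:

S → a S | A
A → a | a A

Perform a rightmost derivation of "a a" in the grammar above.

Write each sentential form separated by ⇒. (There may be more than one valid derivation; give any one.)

S ⇒ a S ⇒ a A ⇒ a a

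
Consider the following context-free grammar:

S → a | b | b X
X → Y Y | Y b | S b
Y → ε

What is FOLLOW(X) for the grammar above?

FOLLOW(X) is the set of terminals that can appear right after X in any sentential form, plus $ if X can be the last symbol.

We compute FOLLOW(X) using the standard algorithm.
FOLLOW(S) starts with {$}.
FIRST(S) = {a, b}
FIRST(X) = {a, b, ε}
FIRST(Y) = {ε}
FOLLOW(S) = {$, b}
FOLLOW(X) = {$, b}
FOLLOW(Y) = {$, b}
Therefore, FOLLOW(X) = {$, b}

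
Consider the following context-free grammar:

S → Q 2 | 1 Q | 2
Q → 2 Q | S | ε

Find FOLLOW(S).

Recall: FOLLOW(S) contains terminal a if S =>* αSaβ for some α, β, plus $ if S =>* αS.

We compute FOLLOW(S) using the standard algorithm.
FOLLOW(S) starts with {$}.
FIRST(Q) = {1, 2, ε}
FIRST(S) = {1, 2}
FOLLOW(Q) = {$, 2}
FOLLOW(S) = {$, 2}
Therefore, FOLLOW(S) = {$, 2}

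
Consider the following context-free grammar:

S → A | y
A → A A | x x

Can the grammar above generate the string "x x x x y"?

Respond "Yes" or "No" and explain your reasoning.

No - no valid derivation exists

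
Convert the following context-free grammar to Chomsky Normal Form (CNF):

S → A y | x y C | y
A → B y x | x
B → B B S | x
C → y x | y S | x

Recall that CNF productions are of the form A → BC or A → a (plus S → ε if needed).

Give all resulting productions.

TY → y; TX → x; S → y; A → x; B → x; C → x; S → A TY; S → TX X0; X0 → TY C; A → B X1; X1 → TY TX; B → B X2; X2 → B S; C → TY TX; C → TY S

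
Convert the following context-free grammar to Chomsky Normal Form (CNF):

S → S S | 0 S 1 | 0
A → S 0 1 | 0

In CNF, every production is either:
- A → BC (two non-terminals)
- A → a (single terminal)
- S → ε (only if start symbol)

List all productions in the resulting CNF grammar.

T0 → 0; T1 → 1; S → 0; A → 0; S → S S; S → T0 X0; X0 → S T1; A → S X1; X1 → T0 T1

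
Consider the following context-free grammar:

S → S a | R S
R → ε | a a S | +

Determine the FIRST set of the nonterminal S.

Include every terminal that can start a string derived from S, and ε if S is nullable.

We compute FIRST(S) using the standard algorithm.
FIRST(R) = {+, a, ε}
FIRST(S) = {+, a}
Therefore, FIRST(S) = {+, a}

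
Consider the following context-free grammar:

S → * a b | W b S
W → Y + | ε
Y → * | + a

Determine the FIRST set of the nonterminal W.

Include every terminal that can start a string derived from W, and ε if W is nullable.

We compute FIRST(W) using the standard algorithm.
FIRST(S) = {*, +, b}
FIRST(W) = {*, +, ε}
FIRST(Y) = {*, +}
Therefore, FIRST(W) = {*, +, ε}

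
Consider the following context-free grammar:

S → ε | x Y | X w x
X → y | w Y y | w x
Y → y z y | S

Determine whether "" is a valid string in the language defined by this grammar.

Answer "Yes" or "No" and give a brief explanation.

Yes - a valid derivation exists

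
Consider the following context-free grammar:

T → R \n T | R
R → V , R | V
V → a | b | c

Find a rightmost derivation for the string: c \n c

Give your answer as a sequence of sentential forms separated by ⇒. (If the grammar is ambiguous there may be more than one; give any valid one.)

T ⇒ R \n T ⇒ R \n R ⇒ R \n V ⇒ R \n c ⇒ V \n c ⇒ c \n c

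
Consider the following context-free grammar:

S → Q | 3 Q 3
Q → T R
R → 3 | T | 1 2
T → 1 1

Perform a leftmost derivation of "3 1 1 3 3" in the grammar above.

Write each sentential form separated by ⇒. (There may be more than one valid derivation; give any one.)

S ⇒ 3 Q 3 ⇒ 3 T R 3 ⇒ 3 1 1 R 3 ⇒ 3 1 1 3 3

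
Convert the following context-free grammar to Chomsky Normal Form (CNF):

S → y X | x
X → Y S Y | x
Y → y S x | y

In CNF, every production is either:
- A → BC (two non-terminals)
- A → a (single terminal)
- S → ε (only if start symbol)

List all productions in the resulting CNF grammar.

TY → y; S → x; X → x; TX → x; Y → y; S → TY X; X → Y X0; X0 → S Y; Y → TY X1; X1 → S TX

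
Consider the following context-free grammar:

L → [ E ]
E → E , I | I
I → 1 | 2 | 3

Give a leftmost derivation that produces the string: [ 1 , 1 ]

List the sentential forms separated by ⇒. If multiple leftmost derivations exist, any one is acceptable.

L ⇒ [ E ] ⇒ [ E , I ] ⇒ [ I , I ] ⇒ [ 1 , I ] ⇒ [ 1 , 1 ]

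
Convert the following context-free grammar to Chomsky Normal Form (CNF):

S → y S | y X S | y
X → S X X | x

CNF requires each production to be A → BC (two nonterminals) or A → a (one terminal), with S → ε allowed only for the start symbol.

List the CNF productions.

TY → y; S → y; X → x; S → TY S; S → TY X0; X0 → X S; X → S X1; X1 → X X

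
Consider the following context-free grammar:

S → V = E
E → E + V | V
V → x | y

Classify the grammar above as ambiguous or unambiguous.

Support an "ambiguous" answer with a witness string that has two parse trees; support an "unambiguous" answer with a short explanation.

Unambiguous - every string in the language has a unique parse tree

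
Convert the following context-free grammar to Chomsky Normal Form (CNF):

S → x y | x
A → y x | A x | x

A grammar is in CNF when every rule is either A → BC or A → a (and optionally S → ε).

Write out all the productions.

TX → x; TY → y; S → x; A → x; S → TX TY; A → TY TX; A → A TX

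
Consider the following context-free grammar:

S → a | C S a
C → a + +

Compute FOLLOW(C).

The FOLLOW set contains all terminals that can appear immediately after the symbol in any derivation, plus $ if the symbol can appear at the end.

We compute FOLLOW(C) using the standard algorithm.
FOLLOW(S) starts with {$}.
FIRST(C) = {a}
FIRST(S) = {a}
FOLLOW(C) = {a}
FOLLOW(S) = {$, a}
Therefore, FOLLOW(C) = {a}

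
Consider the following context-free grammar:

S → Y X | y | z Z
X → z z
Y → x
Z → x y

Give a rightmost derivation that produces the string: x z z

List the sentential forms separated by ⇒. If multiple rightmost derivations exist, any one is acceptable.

S ⇒ Y X ⇒ Y z z ⇒ x z z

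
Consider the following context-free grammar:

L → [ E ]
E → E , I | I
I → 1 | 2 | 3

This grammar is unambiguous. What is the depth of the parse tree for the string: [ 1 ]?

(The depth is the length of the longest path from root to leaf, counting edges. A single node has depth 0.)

3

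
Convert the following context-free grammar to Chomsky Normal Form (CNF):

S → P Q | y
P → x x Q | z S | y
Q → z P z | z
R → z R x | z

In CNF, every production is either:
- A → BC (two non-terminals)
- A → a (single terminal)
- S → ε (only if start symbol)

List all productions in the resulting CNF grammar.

S → y; TX → x; TZ → z; P → y; Q → z; R → z; S → P Q; P → TX X0; X0 → TX Q; P → TZ S; Q → TZ X1; X1 → P TZ; R → TZ X2; X2 → R TX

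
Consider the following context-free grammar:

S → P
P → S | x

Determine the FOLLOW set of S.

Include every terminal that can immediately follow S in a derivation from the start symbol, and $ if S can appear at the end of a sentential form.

We compute FOLLOW(S) using the standard algorithm.
FOLLOW(S) starts with {$}.
FIRST(P) = {x}
FIRST(S) = {x}
FOLLOW(P) = {$}
FOLLOW(S) = {$}
Therefore, FOLLOW(S) = {$}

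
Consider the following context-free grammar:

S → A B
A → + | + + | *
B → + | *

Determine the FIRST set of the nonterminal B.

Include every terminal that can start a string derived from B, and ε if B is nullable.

We compute FIRST(B) using the standard algorithm.
FIRST(A) = {*, +}
FIRST(B) = {*, +}
FIRST(S) = {*, +}
Therefore, FIRST(B) = {*, +}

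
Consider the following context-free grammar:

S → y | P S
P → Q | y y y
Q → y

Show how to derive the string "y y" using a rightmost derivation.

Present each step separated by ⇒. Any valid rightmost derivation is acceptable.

S ⇒ P S ⇒ P y ⇒ Q y ⇒ y y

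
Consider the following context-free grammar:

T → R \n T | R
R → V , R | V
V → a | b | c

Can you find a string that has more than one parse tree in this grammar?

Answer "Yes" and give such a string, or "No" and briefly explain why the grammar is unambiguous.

No - the grammar is unambiguous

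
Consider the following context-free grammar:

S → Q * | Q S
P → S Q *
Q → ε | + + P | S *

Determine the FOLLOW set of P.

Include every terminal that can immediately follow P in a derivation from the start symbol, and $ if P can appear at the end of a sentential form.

We compute FOLLOW(P) using the standard algorithm.
FOLLOW(S) starts with {$}.
FIRST(P) = {*, +}
FIRST(Q) = {*, +, ε}
FIRST(S) = {*, +}
FOLLOW(P) = {*, +}
FOLLOW(Q) = {*, +}
FOLLOW(S) = {$, *, +}
Therefore, FOLLOW(P) = {*, +}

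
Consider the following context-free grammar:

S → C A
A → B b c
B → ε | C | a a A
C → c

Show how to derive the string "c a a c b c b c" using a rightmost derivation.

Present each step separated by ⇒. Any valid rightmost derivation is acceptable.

S ⇒ C A ⇒ C B b c ⇒ C a a A b c ⇒ C a a B b c b c ⇒ C a a C b c b c ⇒ C a a c b c b c ⇒ c a a c b c b c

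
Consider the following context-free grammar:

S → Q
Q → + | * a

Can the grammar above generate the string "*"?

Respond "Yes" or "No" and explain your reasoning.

No - no valid derivation exists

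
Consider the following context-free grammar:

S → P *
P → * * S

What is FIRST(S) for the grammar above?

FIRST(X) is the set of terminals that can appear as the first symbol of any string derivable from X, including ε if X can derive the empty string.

We compute FIRST(S) using the standard algorithm.
FIRST(P) = {*}
FIRST(S) = {*}
Therefore, FIRST(S) = {*}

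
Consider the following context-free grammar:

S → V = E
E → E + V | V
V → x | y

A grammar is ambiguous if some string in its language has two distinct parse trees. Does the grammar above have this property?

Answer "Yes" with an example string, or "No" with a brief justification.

No - the grammar is unambiguous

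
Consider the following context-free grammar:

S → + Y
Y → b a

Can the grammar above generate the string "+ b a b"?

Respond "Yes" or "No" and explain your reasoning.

No - no valid derivation exists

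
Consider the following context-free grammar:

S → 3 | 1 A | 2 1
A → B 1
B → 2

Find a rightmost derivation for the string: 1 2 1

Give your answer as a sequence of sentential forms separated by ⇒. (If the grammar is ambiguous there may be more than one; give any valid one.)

S ⇒ 1 A ⇒ 1 B 1 ⇒ 1 2 1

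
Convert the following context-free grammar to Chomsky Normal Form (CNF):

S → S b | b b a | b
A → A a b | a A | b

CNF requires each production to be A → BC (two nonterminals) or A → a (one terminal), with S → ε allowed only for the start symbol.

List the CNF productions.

TB → b; TA → a; S → b; A → b; S → S TB; S → TB X0; X0 → TB TA; A → A X1; X1 → TA TB; A → TA A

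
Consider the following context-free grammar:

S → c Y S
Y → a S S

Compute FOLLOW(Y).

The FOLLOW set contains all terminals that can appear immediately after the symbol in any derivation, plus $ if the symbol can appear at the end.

We compute FOLLOW(Y) using the standard algorithm.
FOLLOW(S) starts with {$}.
FIRST(S) = {c}
FIRST(Y) = {a}
FOLLOW(S) = {$, c}
FOLLOW(Y) = {c}
Therefore, FOLLOW(Y) = {c}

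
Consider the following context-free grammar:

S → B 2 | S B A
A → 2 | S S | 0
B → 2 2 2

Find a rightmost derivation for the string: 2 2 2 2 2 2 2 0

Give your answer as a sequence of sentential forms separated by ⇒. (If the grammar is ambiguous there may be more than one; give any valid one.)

S ⇒ S B A ⇒ S B 0 ⇒ S 2 2 2 0 ⇒ B 2 2 2 2 0 ⇒ 2 2 2 2 2 2 2 0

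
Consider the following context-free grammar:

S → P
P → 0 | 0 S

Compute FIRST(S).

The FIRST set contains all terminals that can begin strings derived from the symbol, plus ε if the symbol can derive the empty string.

We compute FIRST(S) using the standard algorithm.
FIRST(P) = {0}
FIRST(S) = {0}
Therefore, FIRST(S) = {0}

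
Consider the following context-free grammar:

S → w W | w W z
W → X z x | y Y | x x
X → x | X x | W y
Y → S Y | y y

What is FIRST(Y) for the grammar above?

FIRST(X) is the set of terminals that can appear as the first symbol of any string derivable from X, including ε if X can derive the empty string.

We compute FIRST(Y) using the standard algorithm.
FIRST(S) = {w}
FIRST(W) = {x, y}
FIRST(X) = {x, y}
FIRST(Y) = {w, y}
Therefore, FIRST(Y) = {w, y}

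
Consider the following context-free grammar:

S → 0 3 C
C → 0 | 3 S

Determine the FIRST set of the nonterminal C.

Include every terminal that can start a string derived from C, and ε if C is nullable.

We compute FIRST(C) using the standard algorithm.
FIRST(C) = {0, 3}
FIRST(S) = {0}
Therefore, FIRST(C) = {0, 3}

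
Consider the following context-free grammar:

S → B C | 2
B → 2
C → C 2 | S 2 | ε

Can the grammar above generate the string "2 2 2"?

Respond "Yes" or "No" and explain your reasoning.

Yes - a valid derivation exists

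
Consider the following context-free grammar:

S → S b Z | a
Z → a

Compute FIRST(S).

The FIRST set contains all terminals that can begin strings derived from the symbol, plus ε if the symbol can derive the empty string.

We compute FIRST(S) using the standard algorithm.
FIRST(S) = {a}
FIRST(Z) = {a}
Therefore, FIRST(S) = {a}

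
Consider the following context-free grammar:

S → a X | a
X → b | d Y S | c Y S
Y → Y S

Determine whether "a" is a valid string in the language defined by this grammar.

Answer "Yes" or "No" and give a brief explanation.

Yes - a valid derivation exists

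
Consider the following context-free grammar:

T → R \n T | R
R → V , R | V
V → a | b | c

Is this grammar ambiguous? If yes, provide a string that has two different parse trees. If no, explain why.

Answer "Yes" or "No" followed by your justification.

No - the grammar is unambiguous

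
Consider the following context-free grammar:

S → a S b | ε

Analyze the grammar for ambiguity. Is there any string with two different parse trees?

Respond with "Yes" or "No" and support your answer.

No - the grammar is unambiguous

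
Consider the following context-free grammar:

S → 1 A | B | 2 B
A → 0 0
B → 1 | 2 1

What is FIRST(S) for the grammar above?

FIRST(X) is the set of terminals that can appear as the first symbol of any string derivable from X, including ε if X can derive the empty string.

We compute FIRST(S) using the standard algorithm.
FIRST(A) = {0}
FIRST(B) = {1, 2}
FIRST(S) = {1, 2}
Therefore, FIRST(S) = {1, 2}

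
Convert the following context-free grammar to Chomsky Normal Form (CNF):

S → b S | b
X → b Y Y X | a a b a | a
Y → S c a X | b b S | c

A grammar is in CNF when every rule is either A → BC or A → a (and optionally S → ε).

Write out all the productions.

TB → b; S → b; TA → a; X → a; TC → c; Y → c; S → TB S; X → TB X0; X0 → Y X1; X1 → Y X; X → TA X2; X2 → TA X3; X3 → TB TA; Y → S X4; X4 → TC X5; X5 → TA X; Y → TB X6; X6 → TB S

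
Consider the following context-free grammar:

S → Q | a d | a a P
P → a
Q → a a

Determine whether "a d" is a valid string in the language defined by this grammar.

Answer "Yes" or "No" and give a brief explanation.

Yes - a valid derivation exists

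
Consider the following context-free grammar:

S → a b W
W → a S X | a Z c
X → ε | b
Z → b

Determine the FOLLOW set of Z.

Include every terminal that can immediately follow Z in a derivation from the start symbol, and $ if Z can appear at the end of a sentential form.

We compute FOLLOW(Z) using the standard algorithm.
FOLLOW(S) starts with {$}.
FIRST(S) = {a}
FIRST(W) = {a}
FIRST(X) = {b, ε}
FIRST(Z) = {b}
FOLLOW(S) = {$, b}
FOLLOW(W) = {$, b}
FOLLOW(X) = {$, b}
FOLLOW(Z) = {c}
Therefore, FOLLOW(Z) = {c}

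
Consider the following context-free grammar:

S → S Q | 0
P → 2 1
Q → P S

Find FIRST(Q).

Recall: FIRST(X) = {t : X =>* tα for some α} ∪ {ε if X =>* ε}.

We compute FIRST(Q) using the standard algorithm.
FIRST(P) = {2}
FIRST(Q) = {2}
FIRST(S) = {0}
Therefore, FIRST(Q) = {2}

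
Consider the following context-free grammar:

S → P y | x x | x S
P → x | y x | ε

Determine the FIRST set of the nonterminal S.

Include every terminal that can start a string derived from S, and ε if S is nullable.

We compute FIRST(S) using the standard algorithm.
FIRST(P) = {x, y, ε}
FIRST(S) = {x, y}
Therefore, FIRST(S) = {x, y}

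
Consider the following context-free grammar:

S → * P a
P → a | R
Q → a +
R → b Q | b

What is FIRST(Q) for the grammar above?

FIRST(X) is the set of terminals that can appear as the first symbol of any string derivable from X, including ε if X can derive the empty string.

We compute FIRST(Q) using the standard algorithm.
FIRST(P) = {a, b}
FIRST(Q) = {a}
FIRST(R) = {b}
FIRST(S) = {*}
Therefore, FIRST(Q) = {a}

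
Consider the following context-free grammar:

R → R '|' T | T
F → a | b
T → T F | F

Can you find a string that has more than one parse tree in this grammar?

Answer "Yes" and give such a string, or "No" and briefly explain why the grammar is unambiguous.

No - the grammar is unambiguous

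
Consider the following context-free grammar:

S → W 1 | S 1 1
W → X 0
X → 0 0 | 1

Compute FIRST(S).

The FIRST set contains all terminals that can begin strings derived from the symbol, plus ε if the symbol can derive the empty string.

We compute FIRST(S) using the standard algorithm.
FIRST(S) = {0, 1}
FIRST(W) = {0, 1}
FIRST(X) = {0, 1}
Therefore, FIRST(S) = {0, 1}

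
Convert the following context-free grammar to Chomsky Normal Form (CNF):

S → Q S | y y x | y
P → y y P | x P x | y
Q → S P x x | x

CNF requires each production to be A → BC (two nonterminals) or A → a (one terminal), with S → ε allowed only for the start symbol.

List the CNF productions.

TY → y; TX → x; S → y; P → y; Q → x; S → Q S; S → TY X0; X0 → TY TX; P → TY X1; X1 → TY P; P → TX X2; X2 → P TX; Q → S X3; X3 → P X4; X4 → TX TX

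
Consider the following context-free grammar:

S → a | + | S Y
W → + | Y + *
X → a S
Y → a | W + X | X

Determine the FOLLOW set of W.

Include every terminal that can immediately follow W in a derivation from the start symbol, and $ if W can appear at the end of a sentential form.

We compute FOLLOW(W) using the standard algorithm.
FOLLOW(S) starts with {$}.
FIRST(S) = {+, a}
FIRST(W) = {+, a}
FIRST(X) = {a}
FIRST(Y) = {+, a}
FOLLOW(S) = {$, +, a}
FOLLOW(W) = {+}
FOLLOW(X) = {$, +, a}
FOLLOW(Y) = {$, +, a}
Therefore, FOLLOW(W) = {+}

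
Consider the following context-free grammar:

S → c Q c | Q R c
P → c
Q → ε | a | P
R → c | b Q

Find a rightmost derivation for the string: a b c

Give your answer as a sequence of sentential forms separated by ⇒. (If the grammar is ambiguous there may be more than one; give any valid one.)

S ⇒ Q R c ⇒ Q b Q c ⇒ Q b c ⇒ a b c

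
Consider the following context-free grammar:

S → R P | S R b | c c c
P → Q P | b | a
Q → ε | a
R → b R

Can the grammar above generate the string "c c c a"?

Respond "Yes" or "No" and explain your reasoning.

No - no valid derivation exists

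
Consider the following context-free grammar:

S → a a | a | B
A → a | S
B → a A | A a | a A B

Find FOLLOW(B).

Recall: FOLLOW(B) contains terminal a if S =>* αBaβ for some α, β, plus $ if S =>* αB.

We compute FOLLOW(B) using the standard algorithm.
FOLLOW(S) starts with {$}.
FIRST(A) = {a}
FIRST(B) = {a}
FIRST(S) = {a}
FOLLOW(A) = {$, a}
FOLLOW(B) = {$, a}
FOLLOW(S) = {$, a}
Therefore, FOLLOW(B) = {$, a}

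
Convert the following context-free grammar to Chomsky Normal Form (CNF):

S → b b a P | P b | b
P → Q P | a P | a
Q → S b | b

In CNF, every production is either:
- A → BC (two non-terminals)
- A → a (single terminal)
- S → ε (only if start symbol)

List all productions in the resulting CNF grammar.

TB → b; TA → a; S → b; P → a; Q → b; S → TB X0; X0 → TB X1; X1 → TA P; S → P TB; P → Q P; P → TA P; Q → S TB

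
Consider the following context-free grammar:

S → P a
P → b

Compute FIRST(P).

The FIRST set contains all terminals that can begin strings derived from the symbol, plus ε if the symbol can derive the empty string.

We compute FIRST(P) using the standard algorithm.
FIRST(P) = {b}
FIRST(S) = {b}
Therefore, FIRST(P) = {b}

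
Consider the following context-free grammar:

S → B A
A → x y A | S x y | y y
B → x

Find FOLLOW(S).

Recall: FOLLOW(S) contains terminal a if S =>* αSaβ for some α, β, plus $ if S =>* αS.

We compute FOLLOW(S) using the standard algorithm.
FOLLOW(S) starts with {$}.
FIRST(A) = {x, y}
FIRST(B) = {x}
FIRST(S) = {x}
FOLLOW(A) = {$, x}
FOLLOW(B) = {x, y}
FOLLOW(S) = {$, x}
Therefore, FOLLOW(S) = {$, x}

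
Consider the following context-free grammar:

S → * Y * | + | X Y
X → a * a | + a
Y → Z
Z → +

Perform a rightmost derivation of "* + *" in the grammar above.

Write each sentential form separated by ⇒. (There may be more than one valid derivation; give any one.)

S ⇒ * Y * ⇒ * Z * ⇒ * + *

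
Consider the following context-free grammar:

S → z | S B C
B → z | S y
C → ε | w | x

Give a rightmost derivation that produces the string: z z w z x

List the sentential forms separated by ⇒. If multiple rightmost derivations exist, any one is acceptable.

S ⇒ S B C ⇒ S B x ⇒ S z x ⇒ S B C z x ⇒ S B w z x ⇒ S z w z x ⇒ z z w z x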